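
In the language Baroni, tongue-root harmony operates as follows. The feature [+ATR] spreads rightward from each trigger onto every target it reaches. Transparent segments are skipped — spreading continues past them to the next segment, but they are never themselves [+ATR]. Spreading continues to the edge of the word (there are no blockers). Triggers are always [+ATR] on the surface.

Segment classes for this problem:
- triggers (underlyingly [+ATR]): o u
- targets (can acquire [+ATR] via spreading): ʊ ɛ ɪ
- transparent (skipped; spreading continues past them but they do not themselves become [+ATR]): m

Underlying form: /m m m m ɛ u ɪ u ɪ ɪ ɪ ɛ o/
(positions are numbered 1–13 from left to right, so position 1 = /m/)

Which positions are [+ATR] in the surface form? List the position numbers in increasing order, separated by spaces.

From /u/ at 6 rightward: 7 /ɪ/ → [+ATR]; 8 /u/ is itself a trigger — this domain ends here.
From /u/ at 8 rightward: 9 /ɪ/ → [+ATR]; 10 /ɪ/ → [+ATR]; 11 /ɪ/ → [+ATR]; 12 /ɛ/ → [+ATR]; 13 /o/ is itself a trigger — this domain ends here.
From /o/ at 13 rightward: word edge.
Target with no active source: position 5 stays [-ATR].

6 7 8 9 10 11 12 13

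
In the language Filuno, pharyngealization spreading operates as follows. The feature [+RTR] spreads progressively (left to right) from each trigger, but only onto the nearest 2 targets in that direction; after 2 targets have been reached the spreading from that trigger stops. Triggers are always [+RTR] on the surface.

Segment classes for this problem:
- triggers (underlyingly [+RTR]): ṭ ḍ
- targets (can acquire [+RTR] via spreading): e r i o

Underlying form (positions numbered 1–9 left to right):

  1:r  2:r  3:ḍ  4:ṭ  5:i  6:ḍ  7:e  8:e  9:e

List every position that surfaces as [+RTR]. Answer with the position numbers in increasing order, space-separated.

3 4 5 6 7 8

From /ḍ/ at 3 rightward: 4 /ṭ/ is itself a trigger — this domain ends here.
From /ṭ/ at 4 rightward: 5 /i/ → [+RTR]; 6 /ḍ/ is itself a trigger — this domain ends here.
From /ḍ/ at 6 rightward: 7 /e/ → [+RTR]; 8 /e/ → [+RTR]; bound reached.
Targets with no active source: positions 1 2 9 stay [-emphatic].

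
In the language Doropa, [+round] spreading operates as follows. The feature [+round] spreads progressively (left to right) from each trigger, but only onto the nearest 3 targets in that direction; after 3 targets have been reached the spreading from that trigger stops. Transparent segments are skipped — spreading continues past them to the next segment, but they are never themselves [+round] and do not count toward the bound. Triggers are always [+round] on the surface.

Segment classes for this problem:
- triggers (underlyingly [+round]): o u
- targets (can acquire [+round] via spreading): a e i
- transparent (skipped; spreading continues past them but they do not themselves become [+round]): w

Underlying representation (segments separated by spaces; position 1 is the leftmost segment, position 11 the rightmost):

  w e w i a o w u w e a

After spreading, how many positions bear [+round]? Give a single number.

From /o/ at 6 rightward: 7 /w/ transparent; 8 /u/ is itself a trigger — this domain ends here.
From /u/ at 8 rightward: 9 /w/ transparent; 10 /e/ → [+round]; 11 /a/ → [+round]; word edge.
Targets with no active source: positions 2 4 5 stay [-round].
[+round] positions on the surface: 6 8 10 11.

4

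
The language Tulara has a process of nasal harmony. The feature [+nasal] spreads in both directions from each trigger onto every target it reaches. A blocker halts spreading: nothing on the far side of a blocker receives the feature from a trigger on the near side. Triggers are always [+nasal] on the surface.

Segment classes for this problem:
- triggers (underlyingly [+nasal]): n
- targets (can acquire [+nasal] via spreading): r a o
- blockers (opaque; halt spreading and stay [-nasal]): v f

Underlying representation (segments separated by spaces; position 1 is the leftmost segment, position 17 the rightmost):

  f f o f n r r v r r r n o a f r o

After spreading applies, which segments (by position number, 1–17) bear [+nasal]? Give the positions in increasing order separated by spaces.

5 6 7 9 10 11 12 13 14

From /n/ at 5 rightward: 6 /r/ → [+nasal]; 7 /r/ → [+nasal]; 8 /v/ blocks.
From /n/ at 5 leftward: 4 /f/ blocks.
From /n/ at 12 rightward: 13 /o/ → [+nasal]; 14 /a/ → [+nasal]; 15 /f/ blocks.
From /n/ at 12 leftward: 11 /r/ → [+nasal]; 10 /r/ → [+nasal]; 9 /r/ → [+nasal]; 8 /v/ blocks.
Targets with no active source: positions 3 16 17 stay [-nasal].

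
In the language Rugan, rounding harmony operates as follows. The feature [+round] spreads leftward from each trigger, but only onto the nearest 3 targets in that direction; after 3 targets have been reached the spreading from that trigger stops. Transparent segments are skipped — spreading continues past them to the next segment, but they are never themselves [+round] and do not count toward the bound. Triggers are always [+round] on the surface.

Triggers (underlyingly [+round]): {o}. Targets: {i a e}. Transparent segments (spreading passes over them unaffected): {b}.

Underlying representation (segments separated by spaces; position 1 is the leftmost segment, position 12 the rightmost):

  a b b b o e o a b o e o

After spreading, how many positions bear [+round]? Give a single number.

8

From /o/ at 5 leftward: 4 /b/ transparent; 3 /b/ transparent; 2 /b/ transparent; 1 /a/ → [+round]; word edge.
From /o/ at 7 leftward: 6 /e/ → [+round]; 5 /o/ is itself a trigger — this domain ends here.
From /o/ at 10 leftward: 9 /b/ transparent; 8 /a/ → [+round]; 7 /o/ is itself a trigger — this domain ends here.
From /o/ at 12 leftward: 11 /e/ → [+round]; 10 /o/ is itself a trigger — this domain ends here.
[+round] positions on the surface: 1 5 6 7 8 10 11 12.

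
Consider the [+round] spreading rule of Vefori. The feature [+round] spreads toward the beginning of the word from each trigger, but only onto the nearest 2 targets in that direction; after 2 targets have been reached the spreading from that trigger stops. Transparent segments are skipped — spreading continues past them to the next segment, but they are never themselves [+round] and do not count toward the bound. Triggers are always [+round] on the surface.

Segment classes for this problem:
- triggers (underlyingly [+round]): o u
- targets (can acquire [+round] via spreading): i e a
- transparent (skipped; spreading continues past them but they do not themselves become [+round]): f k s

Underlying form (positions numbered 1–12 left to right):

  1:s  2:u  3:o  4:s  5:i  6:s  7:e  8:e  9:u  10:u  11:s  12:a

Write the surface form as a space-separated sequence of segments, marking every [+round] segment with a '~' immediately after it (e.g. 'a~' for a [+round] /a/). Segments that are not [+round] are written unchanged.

From /u/ at 2 leftward: 1 /s/ transparent; word edge.
From /o/ at 3 leftward: 2 /u/ is itself a trigger — this domain ends here.
From /u/ at 9 leftward: 8 /e/ → [+round]; 7 /e/ → [+round]; bound reached.
From /u/ at 10 leftward: 9 /u/ is itself a trigger — this domain ends here.
Targets with no active source: positions 5 12 stay [-round].
[+round] positions on the surface: 2 3 7 8 9 10.

s u~ o~ s i s e~ e~ u~ u~ s a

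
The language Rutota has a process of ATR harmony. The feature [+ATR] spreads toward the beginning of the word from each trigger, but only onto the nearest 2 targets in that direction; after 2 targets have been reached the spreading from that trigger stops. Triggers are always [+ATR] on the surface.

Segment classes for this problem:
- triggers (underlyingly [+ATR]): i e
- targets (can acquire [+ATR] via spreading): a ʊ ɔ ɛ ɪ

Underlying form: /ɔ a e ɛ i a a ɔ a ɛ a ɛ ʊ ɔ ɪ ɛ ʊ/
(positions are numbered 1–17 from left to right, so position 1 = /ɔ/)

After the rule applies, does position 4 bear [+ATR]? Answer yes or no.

From /e/ at 3 leftward: 2 /a/ → [+ATR]; 1 /ɔ/ → [+ATR]; bound reached.
From /i/ at 5 leftward: 4 /ɛ/ → [+ATR]; 3 /e/ is itself a trigger — this domain ends here.
Targets with no active source: positions 6 7 8 9 10 11 12 13 14 15 16 17 stay [-ATR].
[+ATR] positions on the surface: 1 2 3 4 5.

yes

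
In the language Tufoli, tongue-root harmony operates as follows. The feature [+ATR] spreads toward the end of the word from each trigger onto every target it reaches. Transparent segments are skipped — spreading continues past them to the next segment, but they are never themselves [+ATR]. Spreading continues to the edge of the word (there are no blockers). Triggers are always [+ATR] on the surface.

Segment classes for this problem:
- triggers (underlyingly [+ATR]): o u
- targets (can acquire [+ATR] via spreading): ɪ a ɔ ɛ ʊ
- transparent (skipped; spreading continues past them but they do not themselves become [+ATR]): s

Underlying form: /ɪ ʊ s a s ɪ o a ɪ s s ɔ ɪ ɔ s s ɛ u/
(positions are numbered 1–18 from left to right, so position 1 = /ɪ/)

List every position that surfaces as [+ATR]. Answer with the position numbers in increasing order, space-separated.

From /o/ at 7 rightward: 8 /a/ → [+ATR]; 9 /ɪ/ → [+ATR]; 10 /s/ transparent; 11 /s/ transparent; 12 /ɔ/ → [+ATR]; 13 /ɪ/ → [+ATR]; 14 /ɔ/ → [+ATR]; 15 /s/ transparent; 16 /s/ transparent; 17 /ɛ/ → [+ATR]; 18 /u/ is itself a trigger — this domain ends here.
From /u/ at 18 rightward: word edge.
Targets with no active source: positions 1 2 4 6 stay [-ATR].

7 8 9 12 13 14 17 18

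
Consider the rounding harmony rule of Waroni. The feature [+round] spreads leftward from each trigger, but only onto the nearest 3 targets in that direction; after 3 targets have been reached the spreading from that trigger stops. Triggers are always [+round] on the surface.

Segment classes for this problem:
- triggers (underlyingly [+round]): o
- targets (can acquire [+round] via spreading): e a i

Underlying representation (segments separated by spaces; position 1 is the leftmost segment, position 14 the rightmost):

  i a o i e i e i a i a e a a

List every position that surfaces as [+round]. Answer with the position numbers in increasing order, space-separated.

1 2 3

From /o/ at 3 leftward: 2 /a/ → [+round]; 1 /i/ → [+round]; word edge.
Targets with no active source: positions 4 5 6 7 8 9 10 11 12 13 14 stay [-round].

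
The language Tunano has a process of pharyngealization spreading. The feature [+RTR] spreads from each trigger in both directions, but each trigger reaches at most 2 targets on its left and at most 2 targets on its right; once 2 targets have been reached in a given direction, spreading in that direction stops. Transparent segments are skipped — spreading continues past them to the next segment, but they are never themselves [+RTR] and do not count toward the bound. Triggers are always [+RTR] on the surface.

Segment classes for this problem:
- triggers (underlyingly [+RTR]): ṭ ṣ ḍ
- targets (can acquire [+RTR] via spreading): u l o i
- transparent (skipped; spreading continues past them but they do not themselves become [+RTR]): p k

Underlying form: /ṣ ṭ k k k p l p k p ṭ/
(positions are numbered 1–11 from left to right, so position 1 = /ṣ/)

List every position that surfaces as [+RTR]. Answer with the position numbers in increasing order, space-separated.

1 2 7 11

From /ṣ/ at 1 rightward: 2 /ṭ/ is itself a trigger — this domain ends here.
From /ṣ/ at 1 leftward: word edge.
From /ṭ/ at 2 rightward: 3 /k/ transparent; 4 /k/ transparent; 5 /k/ transparent; 6 /p/ transparent; 7 /l/ → [+RTR]; 8 /p/ transparent; 9 /k/ transparent; 10 /p/ transparent; 11 /ṭ/ is itself a trigger — this domain ends here.
From /ṭ/ at 2 leftward: 1 /ṣ/ is itself a trigger — this domain ends here.
From /ṭ/ at 11 rightward: word edge.
From /ṭ/ at 11 leftward: 10 /p/ transparent; 9 /k/ transparent; 8 /p/ transparent; 7 /l/ → [+RTR]; 6 /p/ transparent; 5 /k/ transparent; 4 /k/ transparent; 3 /k/ transparent; 2 /ṭ/ is itself a trigger — this domain ends here.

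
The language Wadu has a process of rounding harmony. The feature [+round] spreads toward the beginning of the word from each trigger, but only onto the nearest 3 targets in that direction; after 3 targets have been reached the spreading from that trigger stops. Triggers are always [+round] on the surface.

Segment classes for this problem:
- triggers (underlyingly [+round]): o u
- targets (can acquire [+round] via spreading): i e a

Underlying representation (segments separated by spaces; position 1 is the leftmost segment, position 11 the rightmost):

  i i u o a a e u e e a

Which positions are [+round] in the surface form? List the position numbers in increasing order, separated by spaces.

From /u/ at 3 leftward: 2 /i/ → [+round]; 1 /i/ → [+round]; word edge.
From /o/ at 4 leftward: 3 /u/ is itself a trigger — this domain ends here.
From /u/ at 8 leftward: 7 /e/ → [+round]; 6 /a/ → [+round]; 5 /a/ → [+round]; bound reached.
Targets with no active source: positions 9 10 11 stay [-round].

1 2 3 4 5 6 7 8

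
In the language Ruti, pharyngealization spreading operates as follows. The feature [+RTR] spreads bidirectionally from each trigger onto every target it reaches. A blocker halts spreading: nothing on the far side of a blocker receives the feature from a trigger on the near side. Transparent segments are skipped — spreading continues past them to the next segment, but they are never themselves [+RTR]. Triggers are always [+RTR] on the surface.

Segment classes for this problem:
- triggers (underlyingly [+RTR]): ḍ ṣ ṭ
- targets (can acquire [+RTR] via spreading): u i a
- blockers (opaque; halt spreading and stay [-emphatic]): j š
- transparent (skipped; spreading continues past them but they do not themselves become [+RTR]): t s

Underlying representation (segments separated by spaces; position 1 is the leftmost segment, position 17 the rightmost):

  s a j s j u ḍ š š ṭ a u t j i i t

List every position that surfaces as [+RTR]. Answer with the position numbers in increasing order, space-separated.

From /ḍ/ at 7 rightward: 8 /š/ blocks.
From /ḍ/ at 7 leftward: 6 /u/ → [+RTR]; 5 /j/ blocks.
From /ṭ/ at 10 rightward: 11 /a/ → [+RTR]; 12 /u/ → [+RTR]; 13 /t/ transparent; 14 /j/ blocks.
From /ṭ/ at 10 leftward: 9 /š/ blocks.
Targets with no active source: positions 2 15 16 stay [-emphatic].

6 7 10 11 12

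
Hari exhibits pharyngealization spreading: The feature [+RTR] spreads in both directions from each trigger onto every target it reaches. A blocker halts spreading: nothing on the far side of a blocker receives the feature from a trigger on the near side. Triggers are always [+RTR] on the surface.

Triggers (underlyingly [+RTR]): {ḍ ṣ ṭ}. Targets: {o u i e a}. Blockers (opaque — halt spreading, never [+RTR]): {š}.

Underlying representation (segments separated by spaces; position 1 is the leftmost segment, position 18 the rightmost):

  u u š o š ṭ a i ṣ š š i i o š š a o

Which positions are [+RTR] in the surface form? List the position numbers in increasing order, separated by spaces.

From /ṭ/ at 6 rightward: 7 /a/ → [+RTR]; 8 /i/ → [+RTR]; 9 /ṣ/ is itself a trigger — this domain ends here.
From /ṭ/ at 6 leftward: 5 /š/ blocks.
From /ṣ/ at 9 rightward: 10 /š/ blocks.
From /ṣ/ at 9 leftward: 8 /i/ → [+RTR]; 7 /a/ → [+RTR]; 6 /ṭ/ is itself a trigger — this domain ends here.
Targets with no active source: positions 1 2 4 12 13 14 17 18 stay [-emphatic].

6 7 8 9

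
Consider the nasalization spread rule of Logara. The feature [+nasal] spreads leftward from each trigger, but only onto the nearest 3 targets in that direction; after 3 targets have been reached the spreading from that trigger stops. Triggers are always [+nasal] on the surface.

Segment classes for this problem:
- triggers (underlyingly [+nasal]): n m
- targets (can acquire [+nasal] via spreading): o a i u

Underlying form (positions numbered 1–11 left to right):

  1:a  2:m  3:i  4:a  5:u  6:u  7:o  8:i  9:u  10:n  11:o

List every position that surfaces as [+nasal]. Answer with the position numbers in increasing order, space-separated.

1 2 7 8 9 10

From /m/ at 2 leftward: 1 /a/ → [+nasal]; word edge.
From /n/ at 10 leftward: 9 /u/ → [+nasal]; 8 /i/ → [+nasal]; 7 /o/ → [+nasal]; bound reached.
Targets with no active source: positions 3 4 5 6 11 stay [-nasal].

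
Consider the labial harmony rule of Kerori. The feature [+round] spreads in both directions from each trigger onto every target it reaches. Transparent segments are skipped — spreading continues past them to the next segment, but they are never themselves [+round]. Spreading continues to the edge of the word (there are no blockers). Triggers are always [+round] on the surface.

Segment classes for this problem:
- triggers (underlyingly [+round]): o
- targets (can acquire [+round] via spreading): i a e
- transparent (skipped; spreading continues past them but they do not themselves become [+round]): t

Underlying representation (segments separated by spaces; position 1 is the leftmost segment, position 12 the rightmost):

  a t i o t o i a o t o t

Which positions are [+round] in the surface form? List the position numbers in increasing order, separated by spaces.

From /o/ at 4 rightward: 5 /t/ transparent; 6 /o/ is itself a trigger — this domain ends here.
From /o/ at 4 leftward: 3 /i/ → [+round]; 2 /t/ transparent; 1 /a/ → [+round]; word edge.
From /o/ at 6 rightward: 7 /i/ → [+round]; 8 /a/ → [+round]; 9 /o/ is itself a trigger — this domain ends here.
From /o/ at 6 leftward: 5 /t/ transparent; 4 /o/ is itself a trigger — this domain ends here.
From /o/ at 9 rightward: 10 /t/ transparent; 11 /o/ is itself a trigger — this domain ends here.
From /o/ at 9 leftward: 8 /a/ → [+round]; 7 /i/ → [+round]; 6 /o/ is itself a trigger — this domain ends here.
From /o/ at 11 rightward: 12 /t/ transparent; word edge.
From /o/ at 11 leftward: 10 /t/ transparent; 9 /o/ is itself a trigger — this domain ends here.

1 3 4 6 7 8 9 11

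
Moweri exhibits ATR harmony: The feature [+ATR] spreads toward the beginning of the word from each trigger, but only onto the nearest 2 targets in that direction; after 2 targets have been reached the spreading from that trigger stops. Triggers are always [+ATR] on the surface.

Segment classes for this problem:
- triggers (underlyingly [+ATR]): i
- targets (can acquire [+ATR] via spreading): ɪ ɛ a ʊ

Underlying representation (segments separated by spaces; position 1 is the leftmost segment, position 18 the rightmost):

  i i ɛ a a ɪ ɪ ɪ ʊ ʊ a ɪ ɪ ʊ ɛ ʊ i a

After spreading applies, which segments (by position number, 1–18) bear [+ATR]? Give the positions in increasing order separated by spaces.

From /i/ at 1 leftward: word edge.
From /i/ at 2 leftward: 1 /i/ is itself a trigger — this domain ends here.
From /i/ at 17 leftward: 16 /ʊ/ → [+ATR]; 15 /ɛ/ → [+ATR]; bound reached.
Targets with no active source: positions 3 4 5 6 7 8 9 10 11 12 13 14 18 stay [-ATR].

1 2 15 16 17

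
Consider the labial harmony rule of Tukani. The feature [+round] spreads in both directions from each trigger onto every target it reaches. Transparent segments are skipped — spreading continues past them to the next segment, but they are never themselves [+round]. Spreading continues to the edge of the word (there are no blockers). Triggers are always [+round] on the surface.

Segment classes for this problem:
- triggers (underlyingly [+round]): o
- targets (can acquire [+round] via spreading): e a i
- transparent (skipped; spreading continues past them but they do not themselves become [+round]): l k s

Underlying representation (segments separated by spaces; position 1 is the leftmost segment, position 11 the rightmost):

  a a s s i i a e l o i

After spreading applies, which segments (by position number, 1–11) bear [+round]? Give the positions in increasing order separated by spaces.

From /o/ at 10 rightward: 11 /i/ → [+round]; word edge.
From /o/ at 10 leftward: 9 /l/ transparent; 8 /e/ → [+round]; 7 /a/ → [+round]; 6 /i/ → [+round]; 5 /i/ → [+round]; 4 /s/ transparent; 3 /s/ transparent; 2 /a/ → [+round]; 1 /a/ → [+round]; word edge.

1 2 5 6 7 8 10 11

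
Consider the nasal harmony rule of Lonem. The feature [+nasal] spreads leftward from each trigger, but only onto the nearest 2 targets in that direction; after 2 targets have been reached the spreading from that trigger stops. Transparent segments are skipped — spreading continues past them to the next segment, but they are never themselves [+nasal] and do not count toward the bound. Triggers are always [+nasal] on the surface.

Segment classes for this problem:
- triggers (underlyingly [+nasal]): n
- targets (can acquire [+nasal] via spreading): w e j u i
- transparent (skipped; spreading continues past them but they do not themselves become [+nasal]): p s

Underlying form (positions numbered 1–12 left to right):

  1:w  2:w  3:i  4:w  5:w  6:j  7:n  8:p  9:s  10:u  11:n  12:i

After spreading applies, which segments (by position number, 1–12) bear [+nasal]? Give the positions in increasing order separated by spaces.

From /n/ at 7 leftward: 6 /j/ → [+nasal]; 5 /w/ → [+nasal]; bound reached.
From /n/ at 11 leftward: 10 /u/ → [+nasal]; 9 /s/ transparent; 8 /p/ transparent; 7 /n/ is itself a trigger — this domain ends here.
Targets with no active source: positions 1 2 3 4 12 stay [-nasal].

5 6 7 10 11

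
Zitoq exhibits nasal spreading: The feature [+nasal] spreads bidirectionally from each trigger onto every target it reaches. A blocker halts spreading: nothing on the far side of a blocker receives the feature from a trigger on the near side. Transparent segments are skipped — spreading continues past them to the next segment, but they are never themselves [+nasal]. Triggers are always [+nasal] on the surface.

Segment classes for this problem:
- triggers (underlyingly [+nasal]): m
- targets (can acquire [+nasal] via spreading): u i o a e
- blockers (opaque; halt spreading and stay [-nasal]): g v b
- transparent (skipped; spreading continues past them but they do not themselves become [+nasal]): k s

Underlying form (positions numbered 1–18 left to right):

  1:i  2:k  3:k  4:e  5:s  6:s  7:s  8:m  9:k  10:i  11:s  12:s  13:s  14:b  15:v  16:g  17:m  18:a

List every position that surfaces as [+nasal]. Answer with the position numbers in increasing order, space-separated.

1 4 8 10 17 18

From /m/ at 8 rightward: 9 /k/ transparent; 10 /i/ → [+nasal]; 11 /s/ transparent; 12 /s/ transparent; 13 /s/ transparent; 14 /b/ blocks.
From /m/ at 8 leftward: 7 /s/ transparent; 6 /s/ transparent; 5 /s/ transparent; 4 /e/ → [+nasal]; 3 /k/ transparent; 2 /k/ transparent; 1 /i/ → [+nasal]; word edge.
From /m/ at 17 rightward: 18 /a/ → [+nasal]; word edge.
From /m/ at 17 leftward: 16 /g/ blocks.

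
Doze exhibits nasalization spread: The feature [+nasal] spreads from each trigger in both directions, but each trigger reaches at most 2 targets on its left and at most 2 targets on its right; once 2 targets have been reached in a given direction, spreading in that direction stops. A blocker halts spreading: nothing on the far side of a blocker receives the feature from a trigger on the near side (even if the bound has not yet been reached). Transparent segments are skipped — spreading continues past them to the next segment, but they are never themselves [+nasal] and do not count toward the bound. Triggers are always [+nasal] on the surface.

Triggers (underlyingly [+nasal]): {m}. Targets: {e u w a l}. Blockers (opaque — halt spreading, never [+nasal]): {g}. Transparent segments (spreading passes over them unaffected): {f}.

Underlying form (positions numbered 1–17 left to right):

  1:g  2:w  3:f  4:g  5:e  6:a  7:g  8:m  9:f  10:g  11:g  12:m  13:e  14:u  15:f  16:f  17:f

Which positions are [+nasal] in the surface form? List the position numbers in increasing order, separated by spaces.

8 12 13 14

From /m/ at 8 rightward: 9 /f/ transparent; 10 /g/ blocks.
From /m/ at 8 leftward: 7 /g/ blocks.
From /m/ at 12 rightward: 13 /e/ → [+nasal]; 14 /u/ → [+nasal]; bound reached.
From /m/ at 12 leftward: 11 /g/ blocks.
Targets with no active source: positions 2 5 6 stay [-nasal].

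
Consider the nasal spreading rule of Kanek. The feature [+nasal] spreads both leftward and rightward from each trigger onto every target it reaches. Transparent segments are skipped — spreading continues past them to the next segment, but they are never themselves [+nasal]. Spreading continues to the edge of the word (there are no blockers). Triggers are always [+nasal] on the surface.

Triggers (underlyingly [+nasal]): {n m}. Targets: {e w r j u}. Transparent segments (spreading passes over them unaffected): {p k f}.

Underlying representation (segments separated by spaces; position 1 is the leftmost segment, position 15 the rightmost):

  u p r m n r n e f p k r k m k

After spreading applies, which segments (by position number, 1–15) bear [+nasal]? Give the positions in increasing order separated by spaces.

1 3 4 5 6 7 8 12 14

From /m/ at 4 rightward: 5 /n/ is itself a trigger — this domain ends here.
From /m/ at 4 leftward: 3 /r/ → [+nasal]; 2 /p/ transparent; 1 /u/ → [+nasal]; word edge.
From /n/ at 5 rightward: 6 /r/ → [+nasal]; 7 /n/ is itself a trigger — this domain ends here.
From /n/ at 5 leftward: 4 /m/ is itself a trigger — this domain ends here.
From /n/ at 7 rightward: 8 /e/ → [+nasal]; 9 /f/ transparent; 10 /p/ transparent; 11 /k/ transparent; 12 /r/ → [+nasal]; 13 /k/ transparent; 14 /m/ is itself a trigger — this domain ends here.
From /n/ at 7 leftward: 6 /r/ → [+nasal]; 5 /n/ is itself a trigger — this domain ends here.
From /m/ at 14 rightward: 15 /k/ transparent; word edge.
From /m/ at 14 leftward: 13 /k/ transparent; 12 /r/ → [+nasal]; 11 /k/ transparent; 10 /p/ transparent; 9 /f/ transparent; 8 /e/ → [+nasal]; 7 /n/ is itself a trigger — this domain ends here.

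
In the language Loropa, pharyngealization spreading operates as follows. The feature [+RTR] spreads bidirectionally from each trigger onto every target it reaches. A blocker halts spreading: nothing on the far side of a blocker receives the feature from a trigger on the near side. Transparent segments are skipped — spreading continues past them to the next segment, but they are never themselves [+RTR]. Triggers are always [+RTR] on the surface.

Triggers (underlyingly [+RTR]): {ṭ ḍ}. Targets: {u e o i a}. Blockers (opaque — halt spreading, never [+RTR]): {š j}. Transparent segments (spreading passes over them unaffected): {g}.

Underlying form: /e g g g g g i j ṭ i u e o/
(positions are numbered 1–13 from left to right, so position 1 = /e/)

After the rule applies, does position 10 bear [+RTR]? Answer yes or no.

yes

From /ṭ/ at 9 rightward: 10 /i/ → [+RTR]; 11 /u/ → [+RTR]; 12 /e/ → [+RTR]; 13 /o/ → [+RTR]; word edge.
From /ṭ/ at 9 leftward: 8 /j/ blocks.
Targets with no active source: positions 1 7 stay [-emphatic].
[+RTR] positions on the surface: 9 10 11 12 13.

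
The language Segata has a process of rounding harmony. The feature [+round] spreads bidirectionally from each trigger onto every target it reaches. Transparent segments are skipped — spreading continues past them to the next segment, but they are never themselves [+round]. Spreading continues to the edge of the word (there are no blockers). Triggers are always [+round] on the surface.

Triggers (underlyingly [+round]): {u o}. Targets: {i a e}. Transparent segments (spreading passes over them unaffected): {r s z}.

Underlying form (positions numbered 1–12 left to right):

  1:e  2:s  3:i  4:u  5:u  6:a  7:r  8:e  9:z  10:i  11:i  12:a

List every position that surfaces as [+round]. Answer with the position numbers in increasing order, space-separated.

1 3 4 5 6 8 10 11 12

From /u/ at 4 rightward: 5 /u/ is itself a trigger — this domain ends here.
From /u/ at 4 leftward: 3 /i/ → [+round]; 2 /s/ transparent; 1 /e/ → [+round]; word edge.
From /u/ at 5 rightward: 6 /a/ → [+round]; 7 /r/ transparent; 8 /e/ → [+round]; 9 /z/ transparent; 10 /i/ → [+round]; 11 /i/ → [+round]; 12 /a/ → [+round]; word edge.
From /u/ at 5 leftward: 4 /u/ is itself a trigger — this domain ends here.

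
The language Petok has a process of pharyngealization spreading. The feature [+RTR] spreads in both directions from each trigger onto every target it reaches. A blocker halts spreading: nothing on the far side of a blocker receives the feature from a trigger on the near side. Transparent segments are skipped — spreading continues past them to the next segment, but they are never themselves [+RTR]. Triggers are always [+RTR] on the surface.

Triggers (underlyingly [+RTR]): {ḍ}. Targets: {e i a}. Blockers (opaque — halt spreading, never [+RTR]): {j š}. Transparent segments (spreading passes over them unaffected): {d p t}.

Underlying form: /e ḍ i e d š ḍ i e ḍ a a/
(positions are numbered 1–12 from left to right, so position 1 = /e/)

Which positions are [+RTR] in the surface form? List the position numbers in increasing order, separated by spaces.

1 2 3 4 7 8 9 10 11 12

From /ḍ/ at 2 rightward: 3 /i/ → [+RTR]; 4 /e/ → [+RTR]; 5 /d/ transparent; 6 /š/ blocks.
From /ḍ/ at 2 leftward: 1 /e/ → [+RTR]; word edge.
From /ḍ/ at 7 rightward: 8 /i/ → [+RTR]; 9 /e/ → [+RTR]; 10 /ḍ/ is itself a trigger — this domain ends here.
From /ḍ/ at 7 leftward: 6 /š/ blocks.
From /ḍ/ at 10 rightward: 11 /a/ → [+RTR]; 12 /a/ → [+RTR]; word edge.
From /ḍ/ at 10 leftward: 9 /e/ → [+RTR]; 8 /i/ → [+RTR]; 7 /ḍ/ is itself a trigger — this domain ends here.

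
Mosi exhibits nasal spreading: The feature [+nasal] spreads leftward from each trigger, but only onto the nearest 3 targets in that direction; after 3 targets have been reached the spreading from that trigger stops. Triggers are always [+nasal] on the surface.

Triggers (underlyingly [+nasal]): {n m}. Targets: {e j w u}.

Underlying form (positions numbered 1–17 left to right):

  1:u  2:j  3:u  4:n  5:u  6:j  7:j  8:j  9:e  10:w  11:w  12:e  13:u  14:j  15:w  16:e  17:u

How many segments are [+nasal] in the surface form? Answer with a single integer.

From /n/ at 4 leftward: 3 /u/ → [+nasal]; 2 /j/ → [+nasal]; 1 /u/ → [+nasal]; bound reached.
Targets with no active source: positions 5 6 7 8 9 10 11 12 13 14 15 16 17 stay [-nasal].
[+nasal] positions on the surface: 1 2 3 4.

4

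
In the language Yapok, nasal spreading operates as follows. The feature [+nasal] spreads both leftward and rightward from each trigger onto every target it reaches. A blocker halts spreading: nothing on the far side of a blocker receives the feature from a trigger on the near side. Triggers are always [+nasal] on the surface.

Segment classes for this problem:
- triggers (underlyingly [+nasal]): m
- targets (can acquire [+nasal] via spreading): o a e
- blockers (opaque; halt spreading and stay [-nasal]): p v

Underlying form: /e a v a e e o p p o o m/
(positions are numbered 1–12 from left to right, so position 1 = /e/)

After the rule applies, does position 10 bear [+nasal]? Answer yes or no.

From /m/ at 12 rightward: word edge.
From /m/ at 12 leftward: 11 /o/ → [+nasal]; 10 /o/ → [+nasal]; 9 /p/ blocks.
Targets with no active source: positions 1 2 4 5 6 7 stay [-nasal].
[+nasal] positions on the surface: 10 11 12.

yes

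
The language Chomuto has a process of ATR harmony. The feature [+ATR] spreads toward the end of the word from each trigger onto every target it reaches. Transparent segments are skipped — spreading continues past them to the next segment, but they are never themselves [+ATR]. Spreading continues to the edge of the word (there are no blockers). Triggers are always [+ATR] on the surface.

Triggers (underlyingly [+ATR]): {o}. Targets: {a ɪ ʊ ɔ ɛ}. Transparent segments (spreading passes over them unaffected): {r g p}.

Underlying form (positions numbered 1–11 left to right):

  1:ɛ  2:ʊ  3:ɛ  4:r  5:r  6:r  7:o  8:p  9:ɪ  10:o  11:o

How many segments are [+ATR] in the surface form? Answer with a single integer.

4

From /o/ at 7 rightward: 8 /p/ transparent; 9 /ɪ/ → [+ATR]; 10 /o/ is itself a trigger — this domain ends here.
From /o/ at 10 rightward: 11 /o/ is itself a trigger — this domain ends here.
From /o/ at 11 rightward: word edge.
Targets with no active source: positions 1 2 3 stay [-ATR].
[+ATR] positions on the surface: 7 9 10 11.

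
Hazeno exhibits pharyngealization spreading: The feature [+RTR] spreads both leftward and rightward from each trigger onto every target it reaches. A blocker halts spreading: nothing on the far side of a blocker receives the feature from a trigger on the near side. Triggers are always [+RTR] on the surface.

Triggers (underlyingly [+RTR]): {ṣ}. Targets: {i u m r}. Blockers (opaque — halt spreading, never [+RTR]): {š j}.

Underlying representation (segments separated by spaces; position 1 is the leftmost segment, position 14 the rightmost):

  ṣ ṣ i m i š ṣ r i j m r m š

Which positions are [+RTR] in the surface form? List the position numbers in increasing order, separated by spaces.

1 2 3 4 5 7 8 9

From /ṣ/ at 1 rightward: 2 /ṣ/ is itself a trigger — this domain ends here.
From /ṣ/ at 1 leftward: word edge.
From /ṣ/ at 2 rightward: 3 /i/ → [+RTR]; 4 /m/ → [+RTR]; 5 /i/ → [+RTR]; 6 /š/ blocks.
From /ṣ/ at 2 leftward: 1 /ṣ/ is itself a trigger — this domain ends here.
From /ṣ/ at 7 rightward: 8 /r/ → [+RTR]; 9 /i/ → [+RTR]; 10 /j/ blocks.
From /ṣ/ at 7 leftward: 6 /š/ blocks.
Targets with no active source: positions 11 12 13 stay [-emphatic].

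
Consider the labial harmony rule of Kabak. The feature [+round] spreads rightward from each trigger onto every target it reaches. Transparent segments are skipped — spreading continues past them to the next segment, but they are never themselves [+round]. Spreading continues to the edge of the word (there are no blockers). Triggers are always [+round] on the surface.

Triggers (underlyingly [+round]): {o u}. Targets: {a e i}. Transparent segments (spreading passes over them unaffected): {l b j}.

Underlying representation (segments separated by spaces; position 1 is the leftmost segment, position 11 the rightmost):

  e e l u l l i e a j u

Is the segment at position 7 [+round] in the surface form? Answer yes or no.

yes

From /u/ at 4 rightward: 5 /l/ transparent; 6 /l/ transparent; 7 /i/ → [+round]; 8 /e/ → [+round]; 9 /a/ → [+round]; 10 /j/ transparent; 11 /u/ is itself a trigger — this domain ends here.
From /u/ at 11 rightward: word edge.
Targets with no active source: positions 1 2 stay [-round].
[+round] positions on the surface: 4 7 8 9 11.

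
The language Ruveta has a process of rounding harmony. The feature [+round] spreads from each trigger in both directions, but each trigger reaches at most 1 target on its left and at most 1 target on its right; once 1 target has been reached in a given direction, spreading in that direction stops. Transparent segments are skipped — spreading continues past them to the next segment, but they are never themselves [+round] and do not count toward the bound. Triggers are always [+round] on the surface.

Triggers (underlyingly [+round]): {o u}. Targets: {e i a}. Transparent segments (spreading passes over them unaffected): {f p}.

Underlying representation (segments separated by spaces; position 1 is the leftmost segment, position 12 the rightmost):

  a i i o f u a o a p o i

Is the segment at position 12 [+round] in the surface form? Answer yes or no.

yes

From /o/ at 4 rightward: 5 /f/ transparent; 6 /u/ is itself a trigger — this domain ends here.
From /o/ at 4 leftward: 3 /i/ → [+round]; bound reached.
From /u/ at 6 rightward: 7 /a/ → [+round]; bound reached.
From /u/ at 6 leftward: 5 /f/ transparent; 4 /o/ is itself a trigger — this domain ends here.
From /o/ at 8 rightward: 9 /a/ → [+round]; bound reached.
From /o/ at 8 leftward: 7 /a/ → [+round]; bound reached.
From /o/ at 11 rightward: 12 /i/ → [+round]; bound reached.
From /o/ at 11 leftward: 10 /p/ transparent; 9 /a/ → [+round]; bound reached.
Targets with no active source: positions 1 2 stay [-round].
[+round] positions on the surface: 3 4 6 7 8 9 11 12.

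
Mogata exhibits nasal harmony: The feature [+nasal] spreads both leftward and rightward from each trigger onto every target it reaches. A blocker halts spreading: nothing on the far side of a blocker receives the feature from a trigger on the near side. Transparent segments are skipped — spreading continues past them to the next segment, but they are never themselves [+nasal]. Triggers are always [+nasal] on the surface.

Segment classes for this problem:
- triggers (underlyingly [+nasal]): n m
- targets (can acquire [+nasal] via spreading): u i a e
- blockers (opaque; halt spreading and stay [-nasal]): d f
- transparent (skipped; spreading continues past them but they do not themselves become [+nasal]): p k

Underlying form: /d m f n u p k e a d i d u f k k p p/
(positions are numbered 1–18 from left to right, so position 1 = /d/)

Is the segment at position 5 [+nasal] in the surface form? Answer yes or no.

From /m/ at 2 rightward: 3 /f/ blocks.
From /m/ at 2 leftward: 1 /d/ blocks.
From /n/ at 4 rightward: 5 /u/ → [+nasal]; 6 /p/ transparent; 7 /k/ transparent; 8 /e/ → [+nasal]; 9 /a/ → [+nasal]; 10 /d/ blocks.
From /n/ at 4 leftward: 3 /f/ blocks.
Targets with no active source: positions 11 13 stay [-nasal].
[+nasal] positions on the surface: 2 4 5 8 9.

yes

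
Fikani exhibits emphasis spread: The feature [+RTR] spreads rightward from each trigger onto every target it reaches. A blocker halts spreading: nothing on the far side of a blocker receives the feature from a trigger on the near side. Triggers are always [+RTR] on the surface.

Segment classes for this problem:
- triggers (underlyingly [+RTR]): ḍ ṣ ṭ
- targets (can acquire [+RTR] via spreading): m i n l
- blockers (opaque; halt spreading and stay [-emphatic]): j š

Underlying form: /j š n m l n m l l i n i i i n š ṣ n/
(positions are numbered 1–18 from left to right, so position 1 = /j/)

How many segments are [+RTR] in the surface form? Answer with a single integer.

From /ṣ/ at 17 rightward: 18 /n/ → [+RTR]; word edge.
Targets with no active source: positions 3 4 5 6 7 8 9 10 11 12 13 14 15 stay [-emphatic].
[+RTR] positions on the surface: 17 18.

2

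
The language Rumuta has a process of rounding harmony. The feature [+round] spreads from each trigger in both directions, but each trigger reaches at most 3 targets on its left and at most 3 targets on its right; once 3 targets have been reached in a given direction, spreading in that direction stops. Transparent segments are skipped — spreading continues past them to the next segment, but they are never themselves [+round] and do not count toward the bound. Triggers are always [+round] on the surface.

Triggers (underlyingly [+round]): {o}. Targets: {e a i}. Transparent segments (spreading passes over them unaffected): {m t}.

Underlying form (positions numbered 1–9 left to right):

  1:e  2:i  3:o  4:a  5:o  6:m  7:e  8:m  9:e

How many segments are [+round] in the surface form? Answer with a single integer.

From /o/ at 3 rightward: 4 /a/ → [+round]; 5 /o/ is itself a trigger — this domain ends here.
From /o/ at 3 leftward: 2 /i/ → [+round]; 1 /e/ → [+round]; word edge.
From /o/ at 5 rightward: 6 /m/ transparent; 7 /e/ → [+round]; 8 /m/ transparent; 9 /e/ → [+round]; word edge.
From /o/ at 5 leftward: 4 /a/ → [+round]; 3 /o/ is itself a trigger — this domain ends here.
[+round] positions on the surface: 1 2 3 4 5 7 9.

7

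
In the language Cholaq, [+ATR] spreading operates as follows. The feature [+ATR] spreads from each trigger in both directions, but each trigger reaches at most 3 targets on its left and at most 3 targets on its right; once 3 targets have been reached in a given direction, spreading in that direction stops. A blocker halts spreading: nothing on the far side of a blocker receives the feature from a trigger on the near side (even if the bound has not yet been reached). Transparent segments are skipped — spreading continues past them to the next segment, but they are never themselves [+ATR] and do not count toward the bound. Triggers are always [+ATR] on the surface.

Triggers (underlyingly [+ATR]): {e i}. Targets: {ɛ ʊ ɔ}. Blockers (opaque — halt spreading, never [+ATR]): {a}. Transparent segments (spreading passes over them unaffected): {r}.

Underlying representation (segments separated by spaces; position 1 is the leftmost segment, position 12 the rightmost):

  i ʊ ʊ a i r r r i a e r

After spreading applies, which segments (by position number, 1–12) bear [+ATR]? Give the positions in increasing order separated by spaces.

1 2 3 5 9 11

From /i/ at 1 rightward: 2 /ʊ/ → [+ATR]; 3 /ʊ/ → [+ATR]; 4 /a/ blocks.
From /i/ at 1 leftward: word edge.
From /i/ at 5 rightward: 6 /r/ transparent; 7 /r/ transparent; 8 /r/ transparent; 9 /i/ is itself a trigger — this domain ends here.
From /i/ at 5 leftward: 4 /a/ blocks.
From /i/ at 9 rightward: 10 /a/ blocks.
From /i/ at 9 leftward: 8 /r/ transparent; 7 /r/ transparent; 6 /r/ transparent; 5 /i/ is itself a trigger — this domain ends here.
From /e/ at 11 rightward: 12 /r/ transparent; word edge.
From /e/ at 11 leftward: 10 /a/ blocks.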